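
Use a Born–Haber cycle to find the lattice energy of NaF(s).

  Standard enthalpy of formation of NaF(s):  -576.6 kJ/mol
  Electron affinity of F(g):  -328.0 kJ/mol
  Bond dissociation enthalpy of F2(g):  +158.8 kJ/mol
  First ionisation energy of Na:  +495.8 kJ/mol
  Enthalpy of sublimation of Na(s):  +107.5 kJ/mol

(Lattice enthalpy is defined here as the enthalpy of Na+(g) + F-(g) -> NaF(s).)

U = -931.3 kJ/mol

ΔHf° = 1·ΔHsub + 1·(ΣIE) + 1/2·D(F2) + 1·EA + U
-576.6 = 1·(+107.5) + 1·(+495.8) + 1/2·(+158.8) + 1·(-328.0) + U
U = -576.6 − (+354.7) = -931.3 kJ/mol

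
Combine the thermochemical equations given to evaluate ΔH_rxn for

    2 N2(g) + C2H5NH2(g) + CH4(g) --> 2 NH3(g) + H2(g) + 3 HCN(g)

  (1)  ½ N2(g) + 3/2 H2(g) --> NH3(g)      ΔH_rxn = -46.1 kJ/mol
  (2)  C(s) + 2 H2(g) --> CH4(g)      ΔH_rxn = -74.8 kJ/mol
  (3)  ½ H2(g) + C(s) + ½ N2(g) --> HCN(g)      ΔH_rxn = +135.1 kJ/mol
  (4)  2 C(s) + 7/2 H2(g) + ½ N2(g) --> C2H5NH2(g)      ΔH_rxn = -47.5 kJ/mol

ΔH_rxn = 435.4 kJ/mol

(1) × 2 (×2 to match 2 NH3(g) in the target): (2)·(-46.1) = -92.2 kJ/mol
(2) reversed (CH4(g) must end up as a reactant): +74.8 kJ/mol
(3) × 3 (scale by 3 for the 3 HCN(g)): (3)·(+135.1) = +405.3 kJ/mol
(4) reversed (C2H5NH2(g) must end up as a reactant): +47.5 kJ/mol
ΔH_rxn = (-92.2) + (+74.8) + (+405.3) + (+47.5) = 435.4 kJ/mol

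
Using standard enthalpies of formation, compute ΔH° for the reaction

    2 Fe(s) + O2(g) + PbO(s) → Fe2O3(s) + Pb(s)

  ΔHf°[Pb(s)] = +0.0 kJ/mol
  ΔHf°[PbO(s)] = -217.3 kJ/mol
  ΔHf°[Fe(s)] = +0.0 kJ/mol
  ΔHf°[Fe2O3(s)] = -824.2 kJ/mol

ΔH° = -606.9 kJ/mol

ΔH°rxn = Σ nΔHf°(products) − Σ nΔHf°(reactants).
Products: 1·(-824.2) + 1·(+0.0) = -824.2
Reactants: 2·(+0.0) + 1·(+0.0) + 1·(-217.3) = -217.3
ΔH° = (-824.2) − (-217.3) = -606.9 kJ/mol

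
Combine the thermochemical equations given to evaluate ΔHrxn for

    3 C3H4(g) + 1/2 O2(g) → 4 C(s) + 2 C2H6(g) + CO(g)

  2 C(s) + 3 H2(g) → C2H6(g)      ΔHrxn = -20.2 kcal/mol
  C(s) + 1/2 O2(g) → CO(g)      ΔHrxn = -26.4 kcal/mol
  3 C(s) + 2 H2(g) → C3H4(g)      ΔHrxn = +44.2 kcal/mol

equation 1 × 2: (2)·(-20.2) = -40.4 kcal/mol
equation 2 as written: -26.4 kcal/mol
equation 3 reversed and × 3: (-3)·(+44.2) = -132.6 kcal/mol
Combining the equations, ΔHrxn = (-40.4) + (-26.4) + (-132.6) = -199.4 kcal/mol

ΔHrxn = -199.4 kcal/mol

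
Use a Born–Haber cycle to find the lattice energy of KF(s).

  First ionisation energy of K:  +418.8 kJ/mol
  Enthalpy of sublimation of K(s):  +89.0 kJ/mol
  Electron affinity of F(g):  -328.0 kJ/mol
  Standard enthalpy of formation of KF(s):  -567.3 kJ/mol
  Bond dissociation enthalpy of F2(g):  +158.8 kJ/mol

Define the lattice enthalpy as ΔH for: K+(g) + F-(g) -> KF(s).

U = -826.5 kJ/mol

ΔHf° = 1·ΔHsub + 1·(ΣIE) + 1/2·D(F2) + 1·EA + U
-567.3 = 1·(+89.0) + 1·(+418.8) + 1/2·(+158.8) + 1·(-328.0) + U
U = -567.3 − (+259.2) = -826.5 kJ/mol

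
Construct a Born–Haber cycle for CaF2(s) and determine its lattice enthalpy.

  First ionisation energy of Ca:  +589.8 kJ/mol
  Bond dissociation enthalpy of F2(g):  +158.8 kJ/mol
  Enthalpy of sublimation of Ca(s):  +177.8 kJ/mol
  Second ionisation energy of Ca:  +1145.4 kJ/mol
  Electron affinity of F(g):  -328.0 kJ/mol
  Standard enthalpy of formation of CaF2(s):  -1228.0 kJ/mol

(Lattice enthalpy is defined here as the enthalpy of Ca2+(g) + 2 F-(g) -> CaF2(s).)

U = -2643.8 kJ/mol

ΔHf° = 1·ΔHsub + 1·(ΣIE) + 1·D(F2) + 2·EA + U
-1228.0 = 1·(+177.8) + 1·(+1735.2) + 1·(+158.8) + 2·(-328.0) + U
U = -1228.0 − (+1415.8) = -2643.8 kJ/mol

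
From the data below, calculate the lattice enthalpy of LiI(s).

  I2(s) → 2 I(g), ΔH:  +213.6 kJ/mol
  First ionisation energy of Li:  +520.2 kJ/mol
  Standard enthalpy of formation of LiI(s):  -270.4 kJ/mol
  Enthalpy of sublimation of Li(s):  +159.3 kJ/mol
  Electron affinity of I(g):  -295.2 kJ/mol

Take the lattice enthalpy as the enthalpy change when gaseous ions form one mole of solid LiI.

ΔHf° = 1·ΔHsub + 1·(ΣIE) + 1/2·D(I2) + 1·EA + U
-270.4 = 1·(+159.3) + 1·(+520.2) + 1/2·(+213.6) + 1·(-295.2) + U
U = -270.4 − (+491.1) = -761.5 kJ/mol

U = -761.5 kJ/mol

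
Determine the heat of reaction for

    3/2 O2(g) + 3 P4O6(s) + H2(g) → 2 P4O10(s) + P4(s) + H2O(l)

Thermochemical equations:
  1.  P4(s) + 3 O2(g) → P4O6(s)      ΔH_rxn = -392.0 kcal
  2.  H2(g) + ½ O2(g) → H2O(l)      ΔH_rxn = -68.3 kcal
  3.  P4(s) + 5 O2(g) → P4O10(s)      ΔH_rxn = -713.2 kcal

ΔH_rxn = -318.7 kcal

eq. 1 reversed and × 3 (P4O6(s) must end up as a reactant; ×3 to match 3 P4O6(s) in the target): (-3)·(-392.0) = +1176.0 kcal
eq. 2 as written (H2O(l) already on the product side): -68.3 kcal
eq. 3 × 2 (×2 to match 2 P4O10(s) in the target): (2)·(-713.2) = -1426.4 kcal
Combining the equations, ΔH_rxn = (+1176.0) + (-68.3) + (-1426.4) = -318.7 kcal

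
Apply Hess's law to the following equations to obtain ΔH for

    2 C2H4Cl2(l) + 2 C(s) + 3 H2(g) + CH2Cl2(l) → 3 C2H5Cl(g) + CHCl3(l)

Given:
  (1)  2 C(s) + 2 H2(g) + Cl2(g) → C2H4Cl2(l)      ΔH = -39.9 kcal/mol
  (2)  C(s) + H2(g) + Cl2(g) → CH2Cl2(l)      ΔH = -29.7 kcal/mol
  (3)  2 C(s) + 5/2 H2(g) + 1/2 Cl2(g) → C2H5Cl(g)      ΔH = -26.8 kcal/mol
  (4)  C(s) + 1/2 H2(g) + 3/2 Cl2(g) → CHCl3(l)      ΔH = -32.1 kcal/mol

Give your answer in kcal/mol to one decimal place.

(1) reversed and × 2: (-2)·(-39.9) = +79.8 kcal/mol
(2) reversed: +29.7 kcal/mol
(3) × 3: (3)·(-26.8) = -80.4 kcal/mol
(4) as written: -32.1 kcal/mol
ΔH = (-2)·(-39.9) + (-1)·(-29.7) + (3)·(-26.8) + (1)·(-32.1) = -3.0 kcal/mol

ΔH = -3.0 kcal/mol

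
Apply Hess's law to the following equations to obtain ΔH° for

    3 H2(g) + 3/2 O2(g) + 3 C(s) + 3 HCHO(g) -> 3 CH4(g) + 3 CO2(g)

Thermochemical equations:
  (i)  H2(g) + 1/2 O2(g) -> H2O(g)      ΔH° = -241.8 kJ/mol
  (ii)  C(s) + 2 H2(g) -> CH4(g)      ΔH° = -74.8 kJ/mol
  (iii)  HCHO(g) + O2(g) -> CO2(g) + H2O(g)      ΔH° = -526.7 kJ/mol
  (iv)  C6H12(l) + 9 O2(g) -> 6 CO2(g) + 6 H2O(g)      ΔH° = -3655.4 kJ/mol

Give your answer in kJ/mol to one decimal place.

ΔH° = -1079.1 kJ/mol

(i) reversed and × 3: (-3)·(-241.8) = +725.4 kJ/mol
(ii) × 3: (3)·(-74.8) = -224.4 kJ/mol
(iii) × 3: (3)·(-526.7) = -1580.1 kJ/mol
(iv): not needed.
By Hess's law, ΔH° = (-3)·(-241.8) + (3)·(-74.8) + (3)·(-526.7) = -1079.1 kJ/mol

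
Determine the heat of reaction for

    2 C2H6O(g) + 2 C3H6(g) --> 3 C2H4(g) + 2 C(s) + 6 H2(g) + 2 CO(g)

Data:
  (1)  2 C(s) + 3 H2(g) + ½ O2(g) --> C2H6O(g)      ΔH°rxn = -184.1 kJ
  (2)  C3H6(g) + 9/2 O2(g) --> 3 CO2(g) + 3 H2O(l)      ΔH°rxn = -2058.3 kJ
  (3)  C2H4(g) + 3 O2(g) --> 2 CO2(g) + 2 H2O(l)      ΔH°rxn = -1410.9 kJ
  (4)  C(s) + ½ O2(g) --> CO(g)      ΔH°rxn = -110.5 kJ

ΔH°rxn = 263.3 kJ

(1) reversed and × 2 (C2H6O(g) must end up as a reactant; scale by 2 for the 2 C2H6O(g)): (-2)·(-184.1) = +368.2 kJ
(2) × 2 (×2 to match 2 C3H6(g) in the target): (2)·(-2058.3) = -4116.6 kJ
(3) reversed and × 3 (C2H4(g) must end up as a product; ×3 to match 3 C2H4(g) in the target): (-3)·(-1410.9) = +4232.7 kJ
(4) × 2 (scale by 2 for the 2 CO(g)): (2)·(-110.5) = -221.0 kJ
By Hess's law, ΔH°rxn = (+368.2) + (-4116.6) + (+4232.7) + (-221.0) = 263.3 kJ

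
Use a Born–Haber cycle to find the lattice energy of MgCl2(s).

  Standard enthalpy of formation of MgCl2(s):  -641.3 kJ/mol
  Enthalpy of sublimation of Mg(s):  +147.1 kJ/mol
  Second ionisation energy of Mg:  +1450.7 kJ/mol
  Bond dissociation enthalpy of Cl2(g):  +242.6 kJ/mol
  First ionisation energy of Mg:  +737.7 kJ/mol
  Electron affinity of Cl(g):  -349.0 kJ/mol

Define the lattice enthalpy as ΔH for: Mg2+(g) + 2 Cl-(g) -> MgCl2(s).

U = -2521.4 kJ/mol

ΔHf° = 1·ΔHsub + 1·(ΣIE) + 1·D(Cl2) + 2·EA + U
-641.3 = 1·(+147.1) + 1·(+2188.4) + 1·(+242.6) + 2·(-349.0) + U
U = -641.3 − (+1880.1) = -2521.4 kJ/mol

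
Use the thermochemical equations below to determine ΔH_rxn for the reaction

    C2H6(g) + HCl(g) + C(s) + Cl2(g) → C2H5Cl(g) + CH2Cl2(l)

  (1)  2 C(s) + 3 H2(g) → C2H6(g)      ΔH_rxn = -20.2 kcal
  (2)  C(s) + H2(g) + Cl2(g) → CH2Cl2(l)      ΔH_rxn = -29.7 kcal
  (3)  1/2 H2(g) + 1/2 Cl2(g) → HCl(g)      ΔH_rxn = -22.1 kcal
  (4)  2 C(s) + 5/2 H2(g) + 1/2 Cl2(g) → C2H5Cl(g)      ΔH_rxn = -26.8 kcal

(1) reversed: +20.2 kcal
(2) as written: -29.7 kcal
(3) reversed: +22.1 kcal
(4) as written: -26.8 kcal
Combining the equations, ΔH_rxn = (+20.2) + (-29.7) + (+22.1) + (-26.8) = -14.2 kcal

ΔH_rxn = -14.2 kcal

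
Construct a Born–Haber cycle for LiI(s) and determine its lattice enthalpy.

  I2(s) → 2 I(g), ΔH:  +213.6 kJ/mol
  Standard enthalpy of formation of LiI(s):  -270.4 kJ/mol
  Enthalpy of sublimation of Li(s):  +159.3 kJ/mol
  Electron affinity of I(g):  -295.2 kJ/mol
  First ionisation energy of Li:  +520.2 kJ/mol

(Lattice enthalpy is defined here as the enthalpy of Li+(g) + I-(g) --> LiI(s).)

ΔHf° = 1·ΔHsub + 1·(ΣIE) + 1/2·D(I2) + 1·EA + U
-270.4 = 1·(+159.3) + 1·(+520.2) + 1/2·(+213.6) + 1·(-295.2) + U
U = -270.4 − (+491.1) = -761.5 kJ/mol

U = -761.5 kJ/mol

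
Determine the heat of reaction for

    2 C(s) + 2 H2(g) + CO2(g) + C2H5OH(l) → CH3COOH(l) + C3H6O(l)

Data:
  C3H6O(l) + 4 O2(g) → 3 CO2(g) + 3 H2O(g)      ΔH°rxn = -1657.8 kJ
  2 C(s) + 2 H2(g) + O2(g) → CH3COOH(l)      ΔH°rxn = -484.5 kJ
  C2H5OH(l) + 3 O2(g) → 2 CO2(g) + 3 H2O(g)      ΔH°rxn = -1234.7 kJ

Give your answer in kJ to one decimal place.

ΔH°rxn = -61.4 kJ

equation 1 reversed: +1657.8 kJ
equation 2 as written: -484.5 kJ
equation 3 as written: -1234.7 kJ
ΔH°rxn = (-1)·(-1657.8) + (1)·(-484.5) + (1)·(-1234.7) = -61.4 kJ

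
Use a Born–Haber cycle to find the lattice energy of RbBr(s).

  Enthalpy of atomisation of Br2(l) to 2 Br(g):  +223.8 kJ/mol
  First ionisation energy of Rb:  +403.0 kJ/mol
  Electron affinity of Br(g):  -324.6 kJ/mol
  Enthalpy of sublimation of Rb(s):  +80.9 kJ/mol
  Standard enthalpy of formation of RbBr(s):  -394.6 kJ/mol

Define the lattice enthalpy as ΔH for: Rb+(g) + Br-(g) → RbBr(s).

ΔHf° = 1·ΔHsub + 1·(ΣIE) + 1/2·D(Br2) + 1·EA + U
-394.6 = 1·(+80.9) + 1·(+403.0) + 1/2·(+223.8) + 1·(-324.6) + U
U = -394.6 − (+271.2) = -665.8 kJ/mol

U = -665.8 kJ/mol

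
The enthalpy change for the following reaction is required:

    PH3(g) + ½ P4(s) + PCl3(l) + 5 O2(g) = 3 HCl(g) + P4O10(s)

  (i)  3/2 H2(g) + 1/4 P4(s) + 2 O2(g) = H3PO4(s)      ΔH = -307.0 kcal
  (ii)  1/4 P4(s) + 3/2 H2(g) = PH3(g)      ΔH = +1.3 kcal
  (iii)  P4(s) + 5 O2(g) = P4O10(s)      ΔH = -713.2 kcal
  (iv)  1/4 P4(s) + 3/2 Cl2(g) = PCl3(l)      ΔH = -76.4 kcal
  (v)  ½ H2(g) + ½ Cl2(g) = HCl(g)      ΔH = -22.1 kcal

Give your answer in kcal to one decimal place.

ΔH = -704.4 kcal

(i): not needed.
(ii) reversed: -1.3 kcal
(iii) as written: -713.2 kcal
(iv) reversed: +76.4 kcal
(v) × 3: (3)·(-22.1) = -66.3 kcal
Since enthalpy is a state function, ΔH = (-1)·(+1.3) + (1)·(-713.2) + (-1)·(-76.4) + (3)·(-22.1) = -704.4 kcal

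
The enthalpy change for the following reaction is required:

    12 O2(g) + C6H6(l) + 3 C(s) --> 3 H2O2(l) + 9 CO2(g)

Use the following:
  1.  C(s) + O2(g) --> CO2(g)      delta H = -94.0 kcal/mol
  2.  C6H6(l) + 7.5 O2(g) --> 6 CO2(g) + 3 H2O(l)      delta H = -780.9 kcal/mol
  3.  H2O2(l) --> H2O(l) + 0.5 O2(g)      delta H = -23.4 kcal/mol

eq. 1 × 3: (3)·(-94.0) = -282.0 kcal/mol
eq. 2 as written: -780.9 kcal/mol
eq. 3 reversed and × 3: (-3)·(-23.4) = +70.2 kcal/mol
delta H = (3)·(-94.0) + (1)·(-780.9) + (-3)·(-23.4) = -992.7 kcal/mol

delta H = -992.7 kcal/mol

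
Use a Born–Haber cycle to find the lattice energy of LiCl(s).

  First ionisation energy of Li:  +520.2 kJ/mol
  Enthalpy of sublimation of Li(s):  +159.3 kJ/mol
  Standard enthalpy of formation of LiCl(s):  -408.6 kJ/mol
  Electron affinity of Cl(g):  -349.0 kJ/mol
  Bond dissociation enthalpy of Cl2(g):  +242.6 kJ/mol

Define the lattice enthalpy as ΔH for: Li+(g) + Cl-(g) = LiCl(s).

ΔHf° = 1·ΔHsub + 1·(ΣIE) + 1/2·D(Cl2) + 1·EA + U
-408.6 = 1·(+159.3) + 1·(+520.2) + 1/2·(+242.6) + 1·(-349.0) + U
U = -408.6 − (+451.8) = -860.4 kJ/mol

U = -860.4 kJ/mol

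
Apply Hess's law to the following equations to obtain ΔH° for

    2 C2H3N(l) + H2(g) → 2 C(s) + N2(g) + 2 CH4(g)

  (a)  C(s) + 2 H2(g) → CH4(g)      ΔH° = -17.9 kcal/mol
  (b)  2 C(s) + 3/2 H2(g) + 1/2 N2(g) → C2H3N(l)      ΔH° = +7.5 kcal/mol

(a) × 2: (2)·(-17.9) = -35.8 kcal/mol
(b) reversed and × 2: (-2)·(+7.5) = -15.0 kcal/mol
Since enthalpy is a state function, ΔH° = (-35.8) + (-15.0) = -50.8 kcal/mol

ΔH° = -50.8 kcal/mol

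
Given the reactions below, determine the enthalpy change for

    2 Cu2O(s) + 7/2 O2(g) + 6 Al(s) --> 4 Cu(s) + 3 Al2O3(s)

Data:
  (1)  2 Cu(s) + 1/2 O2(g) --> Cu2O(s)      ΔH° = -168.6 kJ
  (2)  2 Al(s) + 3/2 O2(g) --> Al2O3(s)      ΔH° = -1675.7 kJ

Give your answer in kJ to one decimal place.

(1) reversed and × 2 (reverse to put Cu2O(s) on the reactant side; scale by 2 for the 2 Cu2O(s)): (-2)·(-168.6) = +337.2 kJ
(2) × 3 (scale by 3 for the 3 Al2O3(s)): (3)·(-1675.7) = -5027.1 kJ
ΔH° = (+337.2) + (-5027.1) = -4689.9 kJ

ΔH° = -4689.9 kJ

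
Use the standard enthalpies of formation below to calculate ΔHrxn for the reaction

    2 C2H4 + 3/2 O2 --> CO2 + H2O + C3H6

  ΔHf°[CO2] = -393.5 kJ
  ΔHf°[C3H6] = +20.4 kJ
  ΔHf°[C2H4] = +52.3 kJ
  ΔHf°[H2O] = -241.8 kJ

ΔHrxn = -719.5 kJ

Products: 1·(-393.5) + 1·(-241.8) + 1·(+20.4) = -614.9
Reactants: 2·(+52.3) + 3/2·(+0.0) = +104.6
ΔHrxn = (-614.9) − (+104.6) = -719.5 kJ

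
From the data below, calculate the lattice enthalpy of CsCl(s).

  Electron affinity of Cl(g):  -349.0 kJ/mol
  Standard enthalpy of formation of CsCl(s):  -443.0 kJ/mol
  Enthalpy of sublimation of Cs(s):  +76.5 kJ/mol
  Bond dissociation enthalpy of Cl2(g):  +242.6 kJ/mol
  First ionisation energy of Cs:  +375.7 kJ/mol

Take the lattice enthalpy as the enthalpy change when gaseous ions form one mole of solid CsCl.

U = -667.5 kJ/mol

ΔHf° = 1·ΔHsub + 1·(ΣIE) + 1/2·D(Cl2) + 1·EA + U
-443.0 = 1·(+76.5) + 1·(+375.7) + 1/2·(+242.6) + 1·(-349.0) + U
U = -443.0 − (+224.5) = -667.5 kJ/mol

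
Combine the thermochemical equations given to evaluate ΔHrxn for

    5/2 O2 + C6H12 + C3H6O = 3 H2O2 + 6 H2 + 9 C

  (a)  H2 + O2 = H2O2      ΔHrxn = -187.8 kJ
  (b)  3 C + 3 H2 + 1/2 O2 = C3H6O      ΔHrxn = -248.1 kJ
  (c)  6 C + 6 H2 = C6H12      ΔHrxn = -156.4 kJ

(a) × 3: (3)·(-187.8) = -563.4 kJ
(b) reversed: +248.1 kJ
(c) reversed: +156.4 kJ
Summing the manipulated equations, ΔHrxn = (3)·(-187.8) + (-1)·(-248.1) + (-1)·(-156.4) = -158.9 kJ

ΔHrxn = -158.9 kJ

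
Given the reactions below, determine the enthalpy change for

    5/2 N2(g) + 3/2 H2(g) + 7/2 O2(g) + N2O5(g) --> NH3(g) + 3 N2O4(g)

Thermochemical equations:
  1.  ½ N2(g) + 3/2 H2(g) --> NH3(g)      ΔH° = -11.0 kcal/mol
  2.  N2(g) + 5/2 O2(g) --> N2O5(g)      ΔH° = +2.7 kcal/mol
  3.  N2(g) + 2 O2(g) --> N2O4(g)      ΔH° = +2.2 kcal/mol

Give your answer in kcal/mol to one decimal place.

eq. 1 as written: -11.0 kcal/mol
eq. 2 reversed: -2.7 kcal/mol
eq. 3 × 3: (3)·(+2.2) = +6.6 kcal/mol
By Hess's law, ΔH° = (1)·(-11.0) + (-1)·(+2.7) + (3)·(+2.2) = -7.1 kcal/mol

ΔH° = -7.1 kcal/mol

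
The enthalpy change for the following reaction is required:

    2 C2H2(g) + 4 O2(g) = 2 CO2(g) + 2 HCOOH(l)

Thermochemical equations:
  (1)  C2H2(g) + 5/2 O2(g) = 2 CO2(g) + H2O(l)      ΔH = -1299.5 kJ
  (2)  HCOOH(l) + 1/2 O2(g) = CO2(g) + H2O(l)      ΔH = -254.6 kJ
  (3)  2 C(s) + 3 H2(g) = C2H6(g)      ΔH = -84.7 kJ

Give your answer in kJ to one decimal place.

ΔH = -2089.8 kJ

(1) × 2: (2)·(-1299.5) = -2599.0 kJ
(2) reversed and × 2: (-2)·(-254.6) = +509.2 kJ
(3): not needed.
Summing the manipulated equations, ΔH = (-2599.0) + (+509.2) = -2089.8 kJ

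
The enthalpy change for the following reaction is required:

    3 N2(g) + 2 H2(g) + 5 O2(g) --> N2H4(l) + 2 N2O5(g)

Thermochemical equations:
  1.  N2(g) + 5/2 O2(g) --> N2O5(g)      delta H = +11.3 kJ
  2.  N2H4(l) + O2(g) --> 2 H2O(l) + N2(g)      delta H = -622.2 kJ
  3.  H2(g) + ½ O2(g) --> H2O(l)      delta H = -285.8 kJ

eq. 1 × 2: (2)·(+11.3) = +22.6 kJ
eq. 2 reversed: +622.2 kJ
eq. 3 × 2: (2)·(-285.8) = -571.6 kJ
delta H = (+22.6) + (+622.2) + (-571.6) = 73.2 kJ

delta H = 73.2 kJ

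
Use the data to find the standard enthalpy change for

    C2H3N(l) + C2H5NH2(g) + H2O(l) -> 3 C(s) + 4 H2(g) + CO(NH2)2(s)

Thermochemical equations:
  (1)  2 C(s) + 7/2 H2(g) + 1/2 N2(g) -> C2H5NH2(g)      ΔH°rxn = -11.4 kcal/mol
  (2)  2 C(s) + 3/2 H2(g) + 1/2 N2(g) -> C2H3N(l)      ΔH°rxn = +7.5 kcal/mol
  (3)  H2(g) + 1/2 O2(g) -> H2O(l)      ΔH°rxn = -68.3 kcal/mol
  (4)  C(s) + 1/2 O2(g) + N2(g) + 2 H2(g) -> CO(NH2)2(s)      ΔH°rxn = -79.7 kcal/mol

(1) reversed (reverse to put C2H5NH2(g) on the reactant side): +11.4 kcal/mol
(2) reversed (C2H3N(l) must end up as a reactant): -7.5 kcal/mol
(3) reversed (reverse to put H2O(l) on the reactant side): +68.3 kcal/mol
(4) as written (CO(NH2)2(s) already on the product side): -79.7 kcal/mol
ΔH°rxn = (+11.4) + (-7.5) + (+68.3) + (-79.7) = -7.5 kcal/mol

ΔH°rxn = -7.5 kcal/mol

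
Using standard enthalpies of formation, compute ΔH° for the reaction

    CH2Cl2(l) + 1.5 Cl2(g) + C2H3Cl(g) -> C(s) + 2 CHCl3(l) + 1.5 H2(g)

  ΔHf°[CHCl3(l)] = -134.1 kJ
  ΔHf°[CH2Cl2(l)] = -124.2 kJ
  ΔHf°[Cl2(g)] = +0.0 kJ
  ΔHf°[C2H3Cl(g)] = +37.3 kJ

ΔH°rxn = Σ nΔHf°(products) − Σ nΔHf°(reactants).
Products: 1·(+0.0) + 2·(-134.1) + 3/2·(+0.0) = -268.2
Reactants: 1·(-124.2) + 3/2·(+0.0) + 1·(+37.3) = -86.9
ΔH° = (-268.2) − (-86.9) = -181.3 kJ

ΔH° = -181.3 kJ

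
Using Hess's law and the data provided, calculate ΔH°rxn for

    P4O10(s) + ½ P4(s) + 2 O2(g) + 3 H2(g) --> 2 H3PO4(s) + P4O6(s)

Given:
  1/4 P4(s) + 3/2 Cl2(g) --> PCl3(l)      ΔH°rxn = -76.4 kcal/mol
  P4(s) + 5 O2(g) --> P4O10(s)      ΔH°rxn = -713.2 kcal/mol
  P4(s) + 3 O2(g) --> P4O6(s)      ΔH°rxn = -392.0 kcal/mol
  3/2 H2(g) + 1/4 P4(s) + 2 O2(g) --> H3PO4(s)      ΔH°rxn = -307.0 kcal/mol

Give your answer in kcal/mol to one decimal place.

equation 1: not needed (PCl3(l) appears nowhere else).
equation 2 reversed (P4O10(s) must end up as a reactant): +713.2 kcal/mol
equation 3 as written (P4O6(s) already on the product side): -392.0 kcal/mol
equation 4 × 2 (×2 to match 2 H3PO4(s) in the target): (2)·(-307.0) = -614.0 kcal/mol
Combining the equations, ΔH°rxn = (+713.2) + (-392.0) + (-614.0) = -292.8 kcal/mol

ΔH°rxn = -292.8 kcal/mol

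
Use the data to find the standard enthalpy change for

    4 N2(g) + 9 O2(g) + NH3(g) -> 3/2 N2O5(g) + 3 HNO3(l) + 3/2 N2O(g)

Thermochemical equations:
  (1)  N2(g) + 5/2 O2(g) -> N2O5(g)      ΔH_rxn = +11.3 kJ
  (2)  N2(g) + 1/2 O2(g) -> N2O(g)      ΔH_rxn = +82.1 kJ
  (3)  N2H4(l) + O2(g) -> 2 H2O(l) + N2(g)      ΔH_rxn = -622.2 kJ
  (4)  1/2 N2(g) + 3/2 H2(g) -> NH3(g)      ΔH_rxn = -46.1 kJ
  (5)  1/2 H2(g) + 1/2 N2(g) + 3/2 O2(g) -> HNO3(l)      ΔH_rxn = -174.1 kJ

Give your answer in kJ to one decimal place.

ΔH_rxn = -336.1 kJ

(1) × 3/2 (scale by 3/2 for the 3/2 N2O5(g)): (3/2)·(+11.3) = +16.95 kJ
(2) × 3/2 (×3/2 to match 3/2 N2O(g) in the target): (3/2)·(+82.1) = +123.15 kJ
(3): not needed (N2H4(l) appears nowhere else).
(4) reversed (NH3(g) must end up as a reactant): +46.1 kJ
(5) × 3 (×3 to match 3 HNO3(l) in the target): (3)·(-174.1) = -522.3 kJ
By Hess's law, ΔH_rxn = (3/2)·(+11.3) + (3/2)·(+82.1) + (-1)·(-46.1) + (3)·(-174.1) = -336.1 kJ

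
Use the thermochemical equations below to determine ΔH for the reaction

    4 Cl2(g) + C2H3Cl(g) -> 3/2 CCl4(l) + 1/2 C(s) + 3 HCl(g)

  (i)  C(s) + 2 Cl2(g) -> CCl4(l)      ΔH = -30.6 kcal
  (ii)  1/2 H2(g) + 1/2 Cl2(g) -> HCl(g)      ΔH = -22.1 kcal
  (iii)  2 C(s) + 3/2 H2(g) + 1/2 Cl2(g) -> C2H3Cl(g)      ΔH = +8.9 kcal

ΔH = -121.1 kcal

(i) × 3/2 (scale by 3/2 for the 3/2 CCl4(l)): (3/2)·(-30.6) = -45.9 kcal
(ii) × 3 (×3 to match 3 HCl(g) in the target): (3)·(-22.1) = -66.3 kcal
(iii) reversed (reverse to put C2H3Cl(g) on the reactant side): -8.9 kcal
ΔH = (-45.9) + (-66.3) + (-8.9) = -121.1 kcal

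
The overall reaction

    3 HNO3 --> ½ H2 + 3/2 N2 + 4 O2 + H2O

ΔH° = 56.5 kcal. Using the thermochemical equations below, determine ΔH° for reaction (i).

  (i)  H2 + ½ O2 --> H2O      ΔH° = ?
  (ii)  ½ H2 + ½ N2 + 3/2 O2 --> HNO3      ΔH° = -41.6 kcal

(i) as written: contributes x
(ii) reversed and × 3: (-3)·(-41.6) = +124.8 kcal
+56.5 = (+124.8) + x
x = (+56.5 − (+124.8)) / (1) = -68.3 kcal

ΔH° = -68.3 kcal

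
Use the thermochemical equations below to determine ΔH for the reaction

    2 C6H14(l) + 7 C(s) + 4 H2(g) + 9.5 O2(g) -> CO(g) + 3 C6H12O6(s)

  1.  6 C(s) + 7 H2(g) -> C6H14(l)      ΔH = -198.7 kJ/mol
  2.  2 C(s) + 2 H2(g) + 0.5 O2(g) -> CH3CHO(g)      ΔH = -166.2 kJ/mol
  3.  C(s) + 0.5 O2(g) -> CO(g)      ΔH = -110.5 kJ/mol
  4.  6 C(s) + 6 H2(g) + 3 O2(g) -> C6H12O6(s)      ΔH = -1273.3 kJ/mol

eq. 1 reversed and × 2 (reverse to put C6H14(l) on the reactant side; ×2 to match 2 C6H14(l) in the target): (-2)·(-198.7) = +397.4 kJ/mol
eq. 2: not needed (CH3CHO(g) appears nowhere else).
eq. 3 as written (CO(g) already on the product side): -110.5 kJ/mol
eq. 4 × 3 (×3 to match 3 C6H12O6(s) in the target): (3)·(-1273.3) = -3819.9 kJ/mol
Combining the equations, ΔH = (-2)·(-198.7) + (1)·(-110.5) + (3)·(-1273.3) = -3533.0 kJ/mol

ΔH = -3533.0 kJ/mol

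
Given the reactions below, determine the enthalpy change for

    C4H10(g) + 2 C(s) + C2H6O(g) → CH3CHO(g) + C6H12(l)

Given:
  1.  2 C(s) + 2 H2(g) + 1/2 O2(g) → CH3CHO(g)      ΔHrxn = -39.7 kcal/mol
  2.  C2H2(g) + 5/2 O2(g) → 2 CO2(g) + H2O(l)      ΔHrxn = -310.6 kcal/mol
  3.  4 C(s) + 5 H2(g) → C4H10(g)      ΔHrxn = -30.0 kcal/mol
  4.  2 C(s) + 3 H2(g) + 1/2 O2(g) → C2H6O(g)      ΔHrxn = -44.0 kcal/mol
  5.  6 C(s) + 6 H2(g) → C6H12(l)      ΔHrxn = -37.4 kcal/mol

eq. 1 as written (CH3CHO(g) already on the product side): -39.7 kcal/mol
eq. 2: not needed (CO2(g) appears nowhere else).
eq. 3 reversed (C4H10(g) must end up as a reactant): +30.0 kcal/mol
eq. 4 reversed (reverse to put C2H6O(g) on the reactant side): +44.0 kcal/mol
eq. 5 as written (C6H12(l) already on the product side): -37.4 kcal/mol
Since enthalpy is a state function, ΔHrxn = (1)·(-39.7) + (-1)·(-30.0) + (-1)·(-44.0) + (1)·(-37.4) = -3.1 kcal/mol

ΔHrxn = -3.1 kcal/mol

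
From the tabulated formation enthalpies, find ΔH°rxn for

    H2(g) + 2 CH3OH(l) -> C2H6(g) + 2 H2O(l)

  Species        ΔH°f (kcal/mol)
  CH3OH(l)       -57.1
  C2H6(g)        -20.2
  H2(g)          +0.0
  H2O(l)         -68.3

Products: 1·(-20.2) + 2·(-68.3) = -156.8
Reactants: 1·(+0.0) + 2·(-57.1) = -114.2
ΔH°rxn = (-156.8) − (-114.2) = -42.6 kcal/mol

ΔH°rxn = -42.6 kcal/mol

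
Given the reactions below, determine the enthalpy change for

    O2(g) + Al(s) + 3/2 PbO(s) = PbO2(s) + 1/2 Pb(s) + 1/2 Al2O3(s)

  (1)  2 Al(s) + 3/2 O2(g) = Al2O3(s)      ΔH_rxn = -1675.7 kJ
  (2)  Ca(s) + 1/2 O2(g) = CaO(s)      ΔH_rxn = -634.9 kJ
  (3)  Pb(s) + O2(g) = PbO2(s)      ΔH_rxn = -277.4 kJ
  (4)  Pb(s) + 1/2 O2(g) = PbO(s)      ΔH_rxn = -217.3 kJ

(1) × 1/2: (1/2)·(-1675.7) = -837.85 kJ
(2): not needed.
(3) as written: -277.4 kJ
(4) reversed and × 3/2: (-3/2)·(-217.3) = +325.95 kJ
Combining the equations, ΔH_rxn = (1/2)·(-1675.7) + (1)·(-277.4) + (-3/2)·(-217.3) = -789.3 kJ

ΔH_rxn = -789.3 kJ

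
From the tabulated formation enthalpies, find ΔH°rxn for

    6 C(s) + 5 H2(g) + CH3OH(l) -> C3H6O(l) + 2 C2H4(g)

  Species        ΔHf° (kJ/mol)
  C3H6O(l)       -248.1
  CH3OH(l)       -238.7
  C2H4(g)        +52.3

Products: 1·(-248.1) + 2·(+52.3) = -143.5
Reactants: 6·(+0.0) + 5·(+0.0) + 1·(-238.7) = -238.7
ΔH°rxn = (-143.5) − (-238.7) = 95.2 kJ/mol

ΔH°rxn = 95.2 kJ/mol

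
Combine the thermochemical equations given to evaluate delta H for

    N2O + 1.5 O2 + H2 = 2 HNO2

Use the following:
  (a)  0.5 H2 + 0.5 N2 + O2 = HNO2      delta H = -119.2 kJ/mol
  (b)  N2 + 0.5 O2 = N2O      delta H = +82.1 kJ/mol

delta H = -320.5 kJ/mol

(a) × 2: (2)·(-119.2) = -238.4 kJ/mol
(b) reversed: -82.1 kJ/mol
delta H = (2)·(-119.2) + (-1)·(+82.1) = -320.5 kJ/mol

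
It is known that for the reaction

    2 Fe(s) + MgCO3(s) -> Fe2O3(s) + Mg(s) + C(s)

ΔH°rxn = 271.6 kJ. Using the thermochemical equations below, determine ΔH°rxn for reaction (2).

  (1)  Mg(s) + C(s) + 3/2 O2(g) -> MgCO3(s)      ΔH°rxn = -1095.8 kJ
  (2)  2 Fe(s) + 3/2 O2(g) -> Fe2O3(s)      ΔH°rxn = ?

ΔH°rxn = -824.2 kJ

(1) reversed (reverse to put MgCO3(s) on the reactant side): +1095.8 kJ
(2) as written (Fe2O3(s) already on the product side): contributes x
+271.6 = (+1095.8) + x
x = (+271.6 − (+1095.8)) / (1) = -824.2 kJ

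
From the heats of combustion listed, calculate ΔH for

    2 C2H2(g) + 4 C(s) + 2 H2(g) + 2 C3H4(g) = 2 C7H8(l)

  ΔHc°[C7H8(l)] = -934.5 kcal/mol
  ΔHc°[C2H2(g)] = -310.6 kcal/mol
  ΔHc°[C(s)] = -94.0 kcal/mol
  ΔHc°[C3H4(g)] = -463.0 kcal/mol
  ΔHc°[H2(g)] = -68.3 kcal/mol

ΔH = -190.8 kcal/mol

Using ΔH = Σ nΔHc°(reactants) − Σ nΔHc°(products):
= [2·(-310.6) + 4·(-94.0) + 2·(-68.3) + 2·(-463.0)] − [2·(-934.5)]
= -190.8 kcal/mol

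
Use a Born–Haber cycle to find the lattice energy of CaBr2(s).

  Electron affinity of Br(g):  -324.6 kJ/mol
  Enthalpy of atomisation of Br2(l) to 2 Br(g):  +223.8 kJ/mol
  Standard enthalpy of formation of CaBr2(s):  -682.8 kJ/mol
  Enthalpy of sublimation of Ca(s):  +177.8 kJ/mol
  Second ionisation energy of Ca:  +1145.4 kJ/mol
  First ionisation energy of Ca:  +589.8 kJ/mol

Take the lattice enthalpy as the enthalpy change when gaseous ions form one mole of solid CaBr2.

U = -2170.4 kJ/mol

ΔHf° = 1·ΔHsub + 1·(ΣIE) + 1·D(Br2) + 2·EA + U
-682.8 = 1·(+177.8) + 1·(+1735.2) + 1·(+223.8) + 2·(-324.6) + U
U = -682.8 − (+1487.6) = -2170.4 kJ/mol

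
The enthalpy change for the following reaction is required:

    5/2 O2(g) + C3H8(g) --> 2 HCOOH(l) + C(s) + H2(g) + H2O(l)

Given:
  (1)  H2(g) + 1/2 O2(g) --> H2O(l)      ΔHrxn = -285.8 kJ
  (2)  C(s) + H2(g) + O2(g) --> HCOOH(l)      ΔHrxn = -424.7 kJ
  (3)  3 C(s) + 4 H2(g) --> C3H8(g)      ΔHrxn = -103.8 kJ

ΔHrxn = -1031.4 kJ

(1) as written (H2O(l) already on the product side): -285.8 kJ
(2) × 2 (scale by 2 for the 2 HCOOH(l)): (2)·(-424.7) = -849.4 kJ
(3) reversed (reverse to put C3H8(g) on the reactant side): +103.8 kJ
Combining the equations, ΔHrxn = (-285.8) + (-849.4) + (+103.8) = -1031.4 kJ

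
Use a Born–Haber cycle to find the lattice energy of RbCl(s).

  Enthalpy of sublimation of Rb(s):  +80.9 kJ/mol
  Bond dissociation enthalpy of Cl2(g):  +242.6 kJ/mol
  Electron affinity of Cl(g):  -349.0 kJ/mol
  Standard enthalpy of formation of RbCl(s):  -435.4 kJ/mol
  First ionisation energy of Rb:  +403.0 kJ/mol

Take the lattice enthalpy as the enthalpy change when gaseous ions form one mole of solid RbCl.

U = -691.6 kJ/mol

ΔHf° = 1·ΔHsub + 1·(ΣIE) + 1/2·D(Cl2) + 1·EA + U
-435.4 = 1·(+80.9) + 1·(+403.0) + 1/2·(+242.6) + 1·(-349.0) + U
U = -435.4 − (+256.2) = -691.6 kJ/mol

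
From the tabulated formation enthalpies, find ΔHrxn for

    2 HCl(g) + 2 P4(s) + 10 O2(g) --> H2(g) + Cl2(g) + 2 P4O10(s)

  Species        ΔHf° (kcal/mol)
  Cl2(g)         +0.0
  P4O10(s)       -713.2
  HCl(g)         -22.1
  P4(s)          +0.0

Products: 1·(+0.0) + 1·(+0.0) + 2·(-713.2) = -1426.4
Reactants: 2·(-22.1) + 2·(+0.0) + 10·(+0.0) = -44.2
ΔHrxn = (-1426.4) − (-44.2) = -1382.2 kcal/mol

ΔHrxn = -1382.2 kcal/mol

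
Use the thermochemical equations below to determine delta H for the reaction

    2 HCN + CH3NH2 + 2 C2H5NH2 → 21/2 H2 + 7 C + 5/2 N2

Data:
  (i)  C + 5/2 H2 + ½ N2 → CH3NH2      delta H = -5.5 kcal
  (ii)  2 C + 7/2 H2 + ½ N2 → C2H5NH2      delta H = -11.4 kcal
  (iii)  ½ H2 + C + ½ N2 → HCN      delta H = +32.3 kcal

(i) reversed (reverse to put CH3NH2 on the reactant side): +5.5 kcal
(ii) reversed and × 2 (reverse to put C2H5NH2 on the reactant side; ×2 to match 2 C2H5NH2 in the target): (-2)·(-11.4) = +22.8 kcal
(iii) reversed and × 2 (reverse to put HCN on the reactant side; ×2 to match 2 HCN in the target): (-2)·(+32.3) = -64.6 kcal
delta H = (-1)·(-5.5) + (-2)·(-11.4) + (-2)·(+32.3) = -36.3 kcal

delta H = -36.3 kcal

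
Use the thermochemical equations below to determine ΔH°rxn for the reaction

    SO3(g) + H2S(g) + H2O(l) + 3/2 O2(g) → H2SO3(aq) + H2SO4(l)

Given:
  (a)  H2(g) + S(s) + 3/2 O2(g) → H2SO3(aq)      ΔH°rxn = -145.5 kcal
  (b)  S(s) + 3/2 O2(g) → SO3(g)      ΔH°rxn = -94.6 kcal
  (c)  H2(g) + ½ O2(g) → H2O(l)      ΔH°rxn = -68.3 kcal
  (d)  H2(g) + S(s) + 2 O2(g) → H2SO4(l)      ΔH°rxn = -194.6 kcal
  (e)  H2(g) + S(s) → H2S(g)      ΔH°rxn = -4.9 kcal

ΔH°rxn = -172.3 kcal

(a) as written (H2SO3(aq) already on the product side): -145.5 kcal
(b) reversed (SO3(g) must end up as a reactant): +94.6 kcal
(c) reversed (H2O(l) must end up as a reactant): +68.3 kcal
(d) as written (H2SO4(l) already on the product side): -194.6 kcal
(e) reversed (reverse to put H2S(g) on the reactant side): +4.9 kcal
Combining the equations, ΔH°rxn = (-145.5) + (+94.6) + (+68.3) + (-194.6) + (+4.9) = -172.3 kcal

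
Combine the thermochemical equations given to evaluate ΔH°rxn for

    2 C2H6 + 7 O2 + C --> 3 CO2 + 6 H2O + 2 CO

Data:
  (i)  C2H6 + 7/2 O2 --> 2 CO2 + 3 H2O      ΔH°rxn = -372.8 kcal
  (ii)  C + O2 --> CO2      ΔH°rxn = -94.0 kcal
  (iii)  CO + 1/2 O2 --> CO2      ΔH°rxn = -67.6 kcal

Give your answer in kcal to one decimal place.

ΔH°rxn = -704.4 kcal

(i) × 2: (2)·(-372.8) = -745.6 kcal
(ii) as written: -94.0 kcal
(iii) reversed and × 2: (-2)·(-67.6) = +135.2 kcal
Since enthalpy is a state function, ΔH°rxn = (2)·(-372.8) + (1)·(-94.0) + (-2)·(-67.6) = -704.4 kcal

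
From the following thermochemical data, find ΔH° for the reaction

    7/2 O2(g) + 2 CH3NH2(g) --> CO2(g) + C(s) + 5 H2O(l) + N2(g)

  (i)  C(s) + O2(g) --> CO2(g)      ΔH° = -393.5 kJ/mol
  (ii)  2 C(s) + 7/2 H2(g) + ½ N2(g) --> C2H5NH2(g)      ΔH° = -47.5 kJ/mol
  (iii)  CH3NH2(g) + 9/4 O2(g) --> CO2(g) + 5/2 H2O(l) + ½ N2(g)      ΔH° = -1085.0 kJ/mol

(i) reversed: +393.5 kJ/mol
(ii): not needed.
(iii) × 2: (2)·(-1085.0) = -2170.0 kJ/mol
Combining the equations, ΔH° = (+393.5) + (-2170.0) = -1776.5 kJ/mol

ΔH° = -1776.5 kJ/mol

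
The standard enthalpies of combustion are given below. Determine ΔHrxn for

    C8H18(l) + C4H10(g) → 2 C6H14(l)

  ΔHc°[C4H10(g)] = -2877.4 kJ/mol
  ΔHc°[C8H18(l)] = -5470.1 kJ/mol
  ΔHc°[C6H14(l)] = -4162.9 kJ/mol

ΔHrxn = -21.7 kJ/mol

Using ΔH = Σ nΔHc°(reactants) − Σ nΔHc°(products):
= [1·(-5470.1) + 1·(-2877.4)] − [2·(-4162.9)]
= -21.7 kJ/mol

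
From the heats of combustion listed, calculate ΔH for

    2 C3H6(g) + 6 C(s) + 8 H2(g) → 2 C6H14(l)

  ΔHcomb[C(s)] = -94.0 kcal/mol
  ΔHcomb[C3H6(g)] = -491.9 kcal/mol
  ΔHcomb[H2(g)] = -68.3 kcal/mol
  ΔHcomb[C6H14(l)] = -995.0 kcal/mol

With combustion enthalpies, reactants minus products:
= [2·(-491.9) + 6·(-94.0) + 8·(-68.3)] − [2·(-995.0)]
= -104.2 kcal/mol

ΔH = -104.2 kcal/mol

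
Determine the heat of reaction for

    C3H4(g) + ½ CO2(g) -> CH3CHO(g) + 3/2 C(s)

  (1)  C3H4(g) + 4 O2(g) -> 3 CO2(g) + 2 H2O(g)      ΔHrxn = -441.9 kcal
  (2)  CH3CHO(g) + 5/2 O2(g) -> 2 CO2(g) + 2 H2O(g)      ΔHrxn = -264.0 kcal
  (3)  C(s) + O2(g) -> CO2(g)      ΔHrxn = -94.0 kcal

(1) as written: -441.9 kcal
(2) reversed: +264.0 kcal
(3) reversed and × 3/2: (-3/2)·(-94.0) = +141.0 kcal
Since enthalpy is a state function, ΔHrxn = (-441.9) + (+264.0) + (+141.0) = -36.9 kcal

ΔHrxn = -36.9 kcal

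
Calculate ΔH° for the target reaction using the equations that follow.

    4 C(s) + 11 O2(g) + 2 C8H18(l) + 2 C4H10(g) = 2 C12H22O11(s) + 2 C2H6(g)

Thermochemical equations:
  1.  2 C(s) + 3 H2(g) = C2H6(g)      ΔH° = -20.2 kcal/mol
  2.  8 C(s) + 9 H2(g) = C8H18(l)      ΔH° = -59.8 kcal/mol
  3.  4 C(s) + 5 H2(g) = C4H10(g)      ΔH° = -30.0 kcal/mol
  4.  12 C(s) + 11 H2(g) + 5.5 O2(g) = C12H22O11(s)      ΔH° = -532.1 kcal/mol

eq. 1 × 2: (2)·(-20.2) = -40.4 kcal/mol
eq. 2 reversed and × 2: (-2)·(-59.8) = +119.6 kcal/mol
eq. 3 reversed and × 2: (-2)·(-30.0) = +60.0 kcal/mol
eq. 4 × 2: (2)·(-532.1) = -1064.2 kcal/mol
ΔH° = (-40.4) + (+119.6) + (+60.0) + (-1064.2) = -925.0 kcal/mol

ΔH° = -925.0 kcal/mol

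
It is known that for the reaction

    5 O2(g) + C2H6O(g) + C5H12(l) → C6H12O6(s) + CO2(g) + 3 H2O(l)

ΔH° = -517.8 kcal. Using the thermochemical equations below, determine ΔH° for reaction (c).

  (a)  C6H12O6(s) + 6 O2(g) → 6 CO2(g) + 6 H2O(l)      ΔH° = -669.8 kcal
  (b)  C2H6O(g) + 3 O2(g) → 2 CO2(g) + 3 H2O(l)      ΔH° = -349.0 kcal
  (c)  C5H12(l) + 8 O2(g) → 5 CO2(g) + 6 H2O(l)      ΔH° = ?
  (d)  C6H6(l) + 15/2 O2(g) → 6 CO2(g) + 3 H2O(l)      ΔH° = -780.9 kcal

(a) reversed (C6H12O6(s) must end up as a product): +669.8 kcal
(b) as written (C2H6O(g) already on the reactant side): -349.0 kcal
(c) as written (C5H12(l) already on the reactant side): contributes x
(d): not needed (C6H6(l) appears nowhere else).
-517.8 = (+669.8) + (-349.0) + x
x = (-517.8 − (+320.8)) / (1) = -838.6 kcal

ΔH° = -838.6 kcal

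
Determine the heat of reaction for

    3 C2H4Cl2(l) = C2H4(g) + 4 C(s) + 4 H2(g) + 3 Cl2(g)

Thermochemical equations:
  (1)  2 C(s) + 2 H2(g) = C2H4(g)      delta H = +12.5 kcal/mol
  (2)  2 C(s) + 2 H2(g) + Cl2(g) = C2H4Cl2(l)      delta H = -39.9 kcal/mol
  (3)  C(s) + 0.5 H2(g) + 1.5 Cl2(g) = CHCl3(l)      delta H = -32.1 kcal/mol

delta H = 132.2 kcal/mol

(1) as written: +12.5 kcal/mol
(2) reversed and × 3: (-3)·(-39.9) = +119.7 kcal/mol
(3): not needed.
delta H = (1)·(+12.5) + (-3)·(-39.9) = 132.2 kcal/mol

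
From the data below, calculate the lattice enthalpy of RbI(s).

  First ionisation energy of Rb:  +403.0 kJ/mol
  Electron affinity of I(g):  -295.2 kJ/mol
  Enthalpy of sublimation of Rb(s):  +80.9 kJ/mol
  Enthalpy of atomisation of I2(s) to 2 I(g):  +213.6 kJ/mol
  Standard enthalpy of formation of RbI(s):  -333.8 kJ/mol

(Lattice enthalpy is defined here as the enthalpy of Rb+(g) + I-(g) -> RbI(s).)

ΔHf° = 1·ΔHsub + 1·(ΣIE) + 1/2·D(I2) + 1·EA + U
-333.8 = 1·(+80.9) + 1·(+403.0) + 1/2·(+213.6) + 1·(-295.2) + U
U = -333.8 − (+295.5) = -629.3 kJ/mol

U = -629.3 kJ/mol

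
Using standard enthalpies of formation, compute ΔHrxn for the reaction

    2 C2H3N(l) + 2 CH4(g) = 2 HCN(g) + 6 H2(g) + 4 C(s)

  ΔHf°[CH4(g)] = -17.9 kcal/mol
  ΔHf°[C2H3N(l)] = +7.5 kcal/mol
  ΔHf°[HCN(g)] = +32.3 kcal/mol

ΔHrxn = 85.4 kcal/mol

Products: 2·(+32.3) + 6·(+0.0) + 4·(+0.0) = +64.6
Reactants: 2·(+7.5) + 2·(-17.9) = -20.8
ΔHrxn = (+64.6) − (-20.8) = 85.4 kcal/mol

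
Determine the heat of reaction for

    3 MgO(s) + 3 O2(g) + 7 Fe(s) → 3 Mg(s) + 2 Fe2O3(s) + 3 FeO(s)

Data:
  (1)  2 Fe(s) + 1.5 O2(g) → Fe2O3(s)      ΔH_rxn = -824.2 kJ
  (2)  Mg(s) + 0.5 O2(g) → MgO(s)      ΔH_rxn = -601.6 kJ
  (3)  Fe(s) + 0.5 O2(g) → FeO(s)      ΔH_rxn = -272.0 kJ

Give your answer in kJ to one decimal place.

ΔH_rxn = -659.6 kJ

(1) × 2: (2)·(-824.2) = -1648.4 kJ
(2) reversed and × 3: (-3)·(-601.6) = +1804.8 kJ
(3) × 3: (3)·(-272.0) = -816.0 kJ
Combining the equations, ΔH_rxn = (-1648.4) + (+1804.8) + (-816.0) = -659.6 kJ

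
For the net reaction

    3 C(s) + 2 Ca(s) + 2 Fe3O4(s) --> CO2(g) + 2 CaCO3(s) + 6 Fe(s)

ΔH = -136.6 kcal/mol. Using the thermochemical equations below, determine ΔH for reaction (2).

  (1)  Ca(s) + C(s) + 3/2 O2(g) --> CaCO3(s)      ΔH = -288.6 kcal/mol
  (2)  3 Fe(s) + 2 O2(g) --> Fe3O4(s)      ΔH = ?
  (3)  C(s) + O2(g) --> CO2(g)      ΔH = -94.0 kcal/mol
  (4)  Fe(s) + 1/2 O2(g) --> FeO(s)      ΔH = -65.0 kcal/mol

ΔH = -267.3 kcal/mol

(1) × 2 (×2 to match 2 CaCO3(s) in the target): (2)·(-288.6) = -577.2 kcal/mol
(2) reversed and × 2 (Fe3O4(s) must end up as a reactant; scale by 2 for the 2 Fe3O4(s)): contributes −2·x
(3) as written (CO2(g) already on the product side): -94.0 kcal/mol
(4): not needed (FeO(s) appears nowhere else).
-136.6 = (-577.2) + (-94.0) − 2·x
x = (-136.6 − (-671.2)) / (-2) = -267.3 kcal/mol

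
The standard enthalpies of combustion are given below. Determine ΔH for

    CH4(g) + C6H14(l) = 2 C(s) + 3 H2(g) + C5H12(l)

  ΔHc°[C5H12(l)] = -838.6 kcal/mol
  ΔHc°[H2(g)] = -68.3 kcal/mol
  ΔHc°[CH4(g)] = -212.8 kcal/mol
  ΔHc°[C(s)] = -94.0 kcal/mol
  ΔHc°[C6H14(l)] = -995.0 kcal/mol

ΔH = 23.7 kcal/mol

With combustion enthalpies, reactants minus products:
= [1·(-212.8) + 1·(-995.0)] − [2·(-94.0) + 3·(-68.3) + 1·(-838.6)]
= 23.7 kcal/mol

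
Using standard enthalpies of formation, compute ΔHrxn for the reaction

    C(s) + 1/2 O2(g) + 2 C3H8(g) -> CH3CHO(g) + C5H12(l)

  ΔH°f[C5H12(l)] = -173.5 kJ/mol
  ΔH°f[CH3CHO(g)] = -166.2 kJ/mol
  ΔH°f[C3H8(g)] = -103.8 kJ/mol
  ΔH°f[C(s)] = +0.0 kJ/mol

ΔHrxn = -132.1 kJ/mol

Products: 1·(-166.2) + 1·(-173.5) = -339.7
Reactants: 1·(+0.0) + 1/2·(+0.0) + 2·(-103.8) = -207.6
ΔHrxn = (-339.7) − (-207.6) = -132.1 kJ/mol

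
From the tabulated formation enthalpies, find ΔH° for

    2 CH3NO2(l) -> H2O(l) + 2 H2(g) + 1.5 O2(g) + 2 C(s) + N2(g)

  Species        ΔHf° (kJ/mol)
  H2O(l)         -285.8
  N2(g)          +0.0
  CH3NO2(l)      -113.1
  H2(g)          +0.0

ΔH° = -59.6 kJ/mol

Products: 1·(-285.8) + 2·(+0.0) + 3/2·(+0.0) + 2·(+0.0) + 1·(+0.0) = -285.8
Reactants: 2·(-113.1) = -226.2
ΔH° = (-285.8) − (-226.2) = -59.6 kJ/mol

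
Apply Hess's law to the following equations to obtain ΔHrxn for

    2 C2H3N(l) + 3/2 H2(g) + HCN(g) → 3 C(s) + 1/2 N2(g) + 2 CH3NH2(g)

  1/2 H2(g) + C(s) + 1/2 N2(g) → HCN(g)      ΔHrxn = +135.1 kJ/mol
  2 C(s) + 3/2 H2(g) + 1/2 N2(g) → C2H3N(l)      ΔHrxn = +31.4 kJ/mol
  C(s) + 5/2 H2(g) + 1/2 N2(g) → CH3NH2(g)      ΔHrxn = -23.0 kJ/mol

equation 1 reversed (HCN(g) must end up as a reactant): -135.1 kJ/mol
equation 2 reversed and × 2 (reverse to put C2H3N(l) on the reactant side; scale by 2 for the 2 C2H3N(l)): (-2)·(+31.4) = -62.8 kJ/mol
equation 3 × 2 (×2 to match 2 CH3NH2(g) in the target): (2)·(-23.0) = -46.0 kJ/mol
Combining the equations, ΔHrxn = (-135.1) + (-62.8) + (-46.0) = -243.9 kJ/mol

ΔHrxn = -243.9 kJ/mol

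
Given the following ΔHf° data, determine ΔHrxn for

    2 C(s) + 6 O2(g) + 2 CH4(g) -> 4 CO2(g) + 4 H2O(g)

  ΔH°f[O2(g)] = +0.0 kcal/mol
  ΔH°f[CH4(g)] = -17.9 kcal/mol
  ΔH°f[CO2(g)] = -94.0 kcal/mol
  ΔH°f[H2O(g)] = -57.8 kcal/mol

Products: 4·(-94.0) + 4·(-57.8) = -607.2
Reactants: 2·(+0.0) + 6·(+0.0) + 2·(-17.9) = -35.8
ΔHrxn = (-607.2) − (-35.8) = -571.4 kcal/mol

ΔHrxn = -571.4 kcal/mol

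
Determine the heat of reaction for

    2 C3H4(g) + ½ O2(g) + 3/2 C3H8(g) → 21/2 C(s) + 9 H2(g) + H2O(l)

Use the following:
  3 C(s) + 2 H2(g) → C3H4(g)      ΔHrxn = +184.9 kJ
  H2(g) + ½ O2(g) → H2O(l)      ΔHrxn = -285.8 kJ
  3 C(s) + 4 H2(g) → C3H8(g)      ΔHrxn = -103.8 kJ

ΔHrxn = -499.9 kJ

equation 1 reversed and × 2: (-2)·(+184.9) = -369.8 kJ
equation 2 as written: -285.8 kJ
equation 3 reversed and × 3/2: (-3/2)·(-103.8) = +155.7 kJ
Summing the manipulated equations, ΔHrxn = (-2)·(+184.9) + (1)·(-285.8) + (-3/2)·(-103.8) = -499.9 kJ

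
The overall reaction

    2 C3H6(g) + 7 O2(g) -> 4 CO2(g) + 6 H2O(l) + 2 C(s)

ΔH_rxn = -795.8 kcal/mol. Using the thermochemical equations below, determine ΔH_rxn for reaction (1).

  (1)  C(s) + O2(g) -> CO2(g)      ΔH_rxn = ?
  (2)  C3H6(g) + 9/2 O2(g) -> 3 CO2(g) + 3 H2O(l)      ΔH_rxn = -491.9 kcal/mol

(1) reversed and × 2 (reverse to put C(s) on the product side; scale by 2 for the 2 C(s)): contributes −2·x
(2) × 2 (scale by 2 for the 2 C3H6(g)): (2)·(-491.9) = -983.8 kcal/mol
-795.8 = (-983.8) − 2·x
x = (-795.8 − (-983.8)) / (-2) = -94.0 kcal/mol

ΔH_rxn = -94.0 kcal/mol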